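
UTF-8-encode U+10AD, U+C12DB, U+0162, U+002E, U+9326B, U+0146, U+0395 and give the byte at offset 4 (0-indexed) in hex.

U+10AD → 3-byte form E1 82 AD at offsets 0–2.
U+C12DB → 4-byte form F3 81 8B 9B at offsets 3–6.
Offset 4 falls in char 2's range; it's byte 2 of F3 81 8B 9B = 0x81.

0x81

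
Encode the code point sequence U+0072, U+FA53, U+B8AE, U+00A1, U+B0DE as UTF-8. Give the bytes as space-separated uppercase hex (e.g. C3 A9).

72 EF A9 93 EB A2 AE C2 A1 EB 83 9E

U+0072: 1-byte form → 72.
U+FA53: 3-byte form → EF A9 93.
U+B8AE: 3-byte form → EB A2 AE.
U+00A1: 2-byte form → C2 A1.
U+B0DE: 3-byte form → EB 83 9E.
Concatenated (12 bytes): 72 EF A9 93 EB A2 AE C2 A1 EB 83 9E.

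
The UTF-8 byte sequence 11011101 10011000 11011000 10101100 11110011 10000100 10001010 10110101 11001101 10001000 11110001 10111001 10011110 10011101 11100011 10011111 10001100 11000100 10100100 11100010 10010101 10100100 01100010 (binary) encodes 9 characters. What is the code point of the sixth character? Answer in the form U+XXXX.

U+37CC

Offset 0: leading byte 0xDD = 11011101 → 2-byte char #1 = DD 98.
Offset 2: leading byte 0xD8 = 11011000 → 2-byte char #2 = D8 AC.
Offset 4: leading byte 0xF3 = 11110011 → 4-byte char #3 = F3 84 8A B5.
Offset 8: leading byte 0xCD = 11001101 → 2-byte char #4 = CD 88.
Offset 10: leading byte 0xF1 = 11110001 → 4-byte char #5 = F1 B9 9E 9D.
Offset 14: leading byte 0xE3 = 11100011 → 3-byte char #6 = E3 9F 8C.
Leading byte 0xE3 = 11100011 matches 1110xxxx → 3-byte sequence.
Byte 1: 0xE3 = 11100011, payload 0011 (4 bits).
Byte 2: 0x9F = 10011111 (10xxxxxx ✓), payload 011111.
Byte 3: 0x8C = 10001100 (10xxxxxx ✓), payload 001100.
Concatenate: 0011011111001100 = 0x37CC (16 bits → U+37CC).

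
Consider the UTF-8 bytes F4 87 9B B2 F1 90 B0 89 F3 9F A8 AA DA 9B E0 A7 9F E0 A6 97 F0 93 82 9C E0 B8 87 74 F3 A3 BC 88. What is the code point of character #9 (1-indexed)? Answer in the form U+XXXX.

U+0074

Offset 0: leading byte 0xF4 = 11110100 → 4-byte char #1 = F4 87 9B B2.
Offset 4: leading byte 0xF1 = 11110001 → 4-byte char #2 = F1 90 B0 89.
Offset 8: leading byte 0xF3 = 11110011 → 4-byte char #3 = F3 9F A8 AA.
Offset 12: leading byte 0xDA = 11011010 → 2-byte char #4 = DA 9B.
Offset 14: leading byte 0xE0 = 11100000 → 3-byte char #5 = E0 A7 9F.
Offset 17: leading byte 0xE0 = 11100000 → 3-byte char #6 = E0 A6 97.
Offset 20: leading byte 0xF0 = 11110000 → 4-byte char #7 = F0 93 82 9C.
Offset 24: leading byte 0xE0 = 11100000 → 3-byte char #8 = E0 B8 87.
Offset 27: leading byte 0x74 = 01110100 → 1-byte char #9 = 74.
Leading byte 0x74 = 01110100 matches 0xxxxxxx → 1-byte sequence.
Byte 1: 0x74 = 01110100, payload 1110100 (7 bits).
Concatenate: 1110100 = 0x74 (7 bits → U+0074).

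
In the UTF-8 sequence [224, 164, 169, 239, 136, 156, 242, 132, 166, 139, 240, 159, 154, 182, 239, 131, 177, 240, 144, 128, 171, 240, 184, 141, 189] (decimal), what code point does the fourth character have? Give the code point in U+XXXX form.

Offset 0: leading byte 0xE0 = 11100000 → 3-byte char #1 = E0 A4 A9.
Offset 3: leading byte 0xEF = 11101111 → 3-byte char #2 = EF 88 9C.
Offset 6: leading byte 0xF2 = 11110010 → 4-byte char #3 = F2 84 A6 8B.
Offset 10: leading byte 0xF0 = 11110000 → 4-byte char #4 = F0 9F 9A B6.
Leading byte 0xF0 = 11110000 matches 11110xxx → 4-byte sequence.
Byte 1: 0xF0 = 11110000, payload 000 (3 bits).
Byte 2: 0x9F = 10011111 (10xxxxxx ✓), payload 011111.
Byte 3: 0x9A = 10011010 (10xxxxxx ✓), payload 011010.
Byte 4: 0xB6 = 10110110 (10xxxxxx ✓), payload 110110.
Concatenate: 000011111011010110110 = 0x1F6B6 (21 bits → U+1F6B6).

U+1F6B6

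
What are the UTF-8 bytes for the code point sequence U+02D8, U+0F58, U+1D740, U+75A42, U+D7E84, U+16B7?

U+02D8: 2-byte form → CB 98.
U+0F58: 3-byte form → E0 BD 98.
U+1D740: 4-byte form → F0 9D 9D 80.
U+75A42: 4-byte form → F1 B5 A9 82.
U+D7E84: 4-byte form → F3 97 BA 84.
U+16B7: 3-byte form → E1 9A B7.
Concatenated (20 bytes): CB 98 E0 BD 98 F0 9D 9D 80 F1 B5 A9 82 F3 97 BA 84 E1 9A B7.

CB 98 E0 BD 98 F0 9D 9D 80 F1 B5 A9 82 F3 97 BA 84 E1 9A B7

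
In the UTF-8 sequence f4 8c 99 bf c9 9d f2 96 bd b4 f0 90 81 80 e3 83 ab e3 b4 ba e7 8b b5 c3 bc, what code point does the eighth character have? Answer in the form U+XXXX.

U+00FC

Offset 0: leading byte 0xF4 = 11110100 → 4-byte char #1 = F4 8C 99 BF.
Offset 4: leading byte 0xC9 = 11001001 → 2-byte char #2 = C9 9D.
Offset 6: leading byte 0xF2 = 11110010 → 4-byte char #3 = F2 96 BD B4.
Offset 10: leading byte 0xF0 = 11110000 → 4-byte char #4 = F0 90 81 80.
Offset 14: leading byte 0xE3 = 11100011 → 3-byte char #5 = E3 83 AB.
Offset 17: leading byte 0xE3 = 11100011 → 3-byte char #6 = E3 B4 BA.
Offset 20: leading byte 0xE7 = 11100111 → 3-byte char #7 = E7 8B B5.
Offset 23: leading byte 0xC3 = 11000011 → 2-byte char #8 = C3 BC.
Leading byte 0xC3 = 11000011 matches 110xxxxx → 2-byte sequence.
Byte 1: 0xC3 = 11000011, payload 00011 (5 bits).
Byte 2: 0xBC = 10111100 (10xxxxxx ✓), payload 111100.
Concatenate: 00011111100 = 0xFC (11 bits → U+00FC).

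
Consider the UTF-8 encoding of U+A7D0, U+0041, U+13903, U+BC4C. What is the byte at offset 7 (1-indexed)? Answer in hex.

0xA4

1-indexed offset 7 is 0-indexed offset 6.
U+A7D0 → 3-byte form EA 9F 90 at offsets 0–2.
U+0041 → 1-byte form 41 at offsets 3–3.
U+13903 → 4-byte form F0 93 A4 83 at offsets 4–7.
Offset 6 falls in char 3's range; it's byte 3 of F0 93 A4 83 = 0xA4.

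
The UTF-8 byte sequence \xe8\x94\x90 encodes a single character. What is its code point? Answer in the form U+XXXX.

U+8510

Leading byte 0xE8 = 11101000 matches 1110xxxx → 3-byte sequence.
Byte 1: 0xE8 = 11101000, payload 1000 (4 bits).
Byte 2: 0x94 = 10010100 (10xxxxxx ✓), payload 010100.
Byte 3: 0x90 = 10010000 (10xxxxxx ✓), payload 010000.
Concatenate: 1000010100010000 = 0x8510 (16 bits → U+8510).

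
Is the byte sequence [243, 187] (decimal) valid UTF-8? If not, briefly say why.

invalid (sequence truncated)

Leading byte 0xF3 = 11110011 → 4-byte form, but only 2 bytes are present.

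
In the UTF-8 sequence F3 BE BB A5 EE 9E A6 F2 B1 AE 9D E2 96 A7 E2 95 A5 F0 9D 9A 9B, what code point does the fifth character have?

Offset 0: leading byte 0xF3 = 11110011 → 4-byte char #1 = F3 BE BB A5.
Offset 4: leading byte 0xEE = 11101110 → 3-byte char #2 = EE 9E A6.
Offset 7: leading byte 0xF2 = 11110010 → 4-byte char #3 = F2 B1 AE 9D.
Offset 11: leading byte 0xE2 = 11100010 → 3-byte char #4 = E2 96 A7.
Offset 14: leading byte 0xE2 = 11100010 → 3-byte char #5 = E2 95 A5.
Leading byte 0xE2 = 11100010 matches 1110xxxx → 3-byte sequence.
Byte 1: 0xE2 = 11100010, payload 0010 (4 bits).
Byte 2: 0x95 = 10010101 (10xxxxxx ✓), payload 010101.
Byte 3: 0xA5 = 10100101 (10xxxxxx ✓), payload 100101.
Concatenate: 0010010101100101 = 0x2565 (16 bits → U+2565).

U+2565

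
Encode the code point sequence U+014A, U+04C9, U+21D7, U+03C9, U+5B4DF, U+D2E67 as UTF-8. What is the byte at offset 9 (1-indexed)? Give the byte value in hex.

0x89

1-indexed offset 9 is 0-indexed offset 8.
U+014A → 2-byte form C5 8A at offsets 0–1.
U+04C9 → 2-byte form D3 89 at offsets 2–3.
U+21D7 → 3-byte form E2 87 97 at offsets 4–6.
U+03C9 → 2-byte form CF 89 at offsets 7–8.
Offset 8 falls in char 4's range; it's byte 2 of CF 89 = 0x89.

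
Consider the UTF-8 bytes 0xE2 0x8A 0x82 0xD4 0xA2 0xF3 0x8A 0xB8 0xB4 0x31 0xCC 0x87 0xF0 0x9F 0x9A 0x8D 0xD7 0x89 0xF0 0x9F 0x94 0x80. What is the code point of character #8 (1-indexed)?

Offset 0: leading byte 0xE2 = 11100010 → 3-byte char #1 = E2 8A 82.
Offset 3: leading byte 0xD4 = 11010100 → 2-byte char #2 = D4 A2.
Offset 5: leading byte 0xF3 = 11110011 → 4-byte char #3 = F3 8A B8 B4.
Offset 9: leading byte 0x31 = 00110001 → 1-byte char #4 = 31.
Offset 10: leading byte 0xCC = 11001100 → 2-byte char #5 = CC 87.
Offset 12: leading byte 0xF0 = 11110000 → 4-byte char #6 = F0 9F 9A 8D.
Offset 16: leading byte 0xD7 = 11010111 → 2-byte char #7 = D7 89.
Offset 18: leading byte 0xF0 = 11110000 → 4-byte char #8 = F0 9F 94 80.
Leading byte 0xF0 = 11110000 matches 11110xxx → 4-byte sequence.
Byte 1: 0xF0 = 11110000, payload 000 (3 bits).
Byte 2: 0x9F = 10011111 (10xxxxxx ✓), payload 011111.
Byte 3: 0x94 = 10010100 (10xxxxxx ✓), payload 010100.
Byte 4: 0x80 = 10000000 (10xxxxxx ✓), payload 000000.
Concatenate: 000011111010100000000 = 0x1F500 (21 bits → U+1F500).

U+1F500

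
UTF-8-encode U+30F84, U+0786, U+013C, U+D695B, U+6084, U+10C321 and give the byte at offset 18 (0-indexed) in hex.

0xA1

U+30F84 → 4-byte form F0 B0 BE 84 at offsets 0–3.
U+0786 → 2-byte form DE 86 at offsets 4–5.
U+013C → 2-byte form C4 BC at offsets 6–7.
U+D695B → 4-byte form F3 96 A5 9B at offsets 8–11.
U+6084 → 3-byte form E6 82 84 at offsets 12–14.
U+10C321 → 4-byte form F4 8C 8C A1 at offsets 15–18.
Offset 18 falls in char 6's range; it's byte 4 of F4 8C 8C A1 = 0xA1.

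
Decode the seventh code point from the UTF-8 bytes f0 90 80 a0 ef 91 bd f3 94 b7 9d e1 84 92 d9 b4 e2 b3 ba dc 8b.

U+070B

Offset 0: leading byte 0xF0 = 11110000 → 4-byte char #1 = F0 90 80 A0.
Offset 4: leading byte 0xEF = 11101111 → 3-byte char #2 = EF 91 BD.
Offset 7: leading byte 0xF3 = 11110011 → 4-byte char #3 = F3 94 B7 9D.
Offset 11: leading byte 0xE1 = 11100001 → 3-byte char #4 = E1 84 92.
Offset 14: leading byte 0xD9 = 11011001 → 2-byte char #5 = D9 B4.
Offset 16: leading byte 0xE2 = 11100010 → 3-byte char #6 = E2 B3 BA.
Offset 19: leading byte 0xDC = 11011100 → 2-byte char #7 = DC 8B.
Leading byte 0xDC = 11011100 matches 110xxxxx → 2-byte sequence.
Byte 1: 0xDC = 11011100, payload 11100 (5 bits).
Byte 2: 0x8B = 10001011 (10xxxxxx ✓), payload 001011.
Concatenate: 11100001011 = 0x70B (11 bits → U+070B).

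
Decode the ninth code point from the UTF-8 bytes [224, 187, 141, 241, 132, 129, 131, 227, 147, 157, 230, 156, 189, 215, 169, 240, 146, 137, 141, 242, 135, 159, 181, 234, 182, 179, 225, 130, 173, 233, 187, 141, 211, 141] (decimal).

Offset 0: leading byte 0xE0 = 11100000 → 3-byte char #1 = E0 BB 8D.
Offset 3: leading byte 0xF1 = 11110001 → 4-byte char #2 = F1 84 81 83.
Offset 7: leading byte 0xE3 = 11100011 → 3-byte char #3 = E3 93 9D.
Offset 10: leading byte 0xE6 = 11100110 → 3-byte char #4 = E6 9C BD.
Offset 13: leading byte 0xD7 = 11010111 → 2-byte char #5 = D7 A9.
Offset 15: leading byte 0xF0 = 11110000 → 4-byte char #6 = F0 92 89 8D.
Offset 19: leading byte 0xF2 = 11110010 → 4-byte char #7 = F2 87 9F B5.
Offset 23: leading byte 0xEA = 11101010 → 3-byte char #8 = EA B6 B3.
Offset 26: leading byte 0xE1 = 11100001 → 3-byte char #9 = E1 82 AD.
Leading byte 0xE1 = 11100001 matches 1110xxxx → 3-byte sequence.
Byte 1: 0xE1 = 11100001, payload 0001 (4 bits).
Byte 2: 0x82 = 10000010 (10xxxxxx ✓), payload 000010.
Byte 3: 0xAD = 10101101 (10xxxxxx ✓), payload 101101.
Concatenate: 0001000010101101 = 0x10AD (16 bits → U+10AD).

U+10AD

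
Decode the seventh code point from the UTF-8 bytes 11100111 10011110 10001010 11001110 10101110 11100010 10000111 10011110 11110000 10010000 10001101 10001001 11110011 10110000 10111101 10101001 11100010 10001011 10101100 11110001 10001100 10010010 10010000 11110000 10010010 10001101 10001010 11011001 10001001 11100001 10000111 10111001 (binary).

Offset 0: leading byte 0xE7 = 11100111 → 3-byte char #1 = E7 9E 8A.
Offset 3: leading byte 0xCE = 11001110 → 2-byte char #2 = CE AE.
Offset 5: leading byte 0xE2 = 11100010 → 3-byte char #3 = E2 87 9E.
Offset 8: leading byte 0xF0 = 11110000 → 4-byte char #4 = F0 90 8D 89.
Offset 12: leading byte 0xF3 = 11110011 → 4-byte char #5 = F3 B0 BD A9.
Offset 16: leading byte 0xE2 = 11100010 → 3-byte char #6 = E2 8B AC.
Offset 19: leading byte 0xF1 = 11110001 → 4-byte char #7 = F1 8C 92 90.
Leading byte 0xF1 = 11110001 matches 11110xxx → 4-byte sequence.
Byte 1: 0xF1 = 11110001, payload 001 (3 bits).
Byte 2: 0x8C = 10001100 (10xxxxxx ✓), payload 001100.
Byte 3: 0x92 = 10010010 (10xxxxxx ✓), payload 010010.
Byte 4: 0x90 = 10010000 (10xxxxxx ✓), payload 010000.
Concatenate: 001001100010010010000 = 0x4C490 (21 bits → U+4C490).

U+4C490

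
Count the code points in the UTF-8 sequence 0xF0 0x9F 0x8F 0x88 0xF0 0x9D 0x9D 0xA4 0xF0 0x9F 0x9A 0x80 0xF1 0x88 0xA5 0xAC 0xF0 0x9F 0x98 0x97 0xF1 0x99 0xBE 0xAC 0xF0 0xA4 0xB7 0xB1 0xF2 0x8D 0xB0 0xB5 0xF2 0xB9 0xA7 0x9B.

Byte at offset 0: 0xF0 = 11110000 → 4-byte char (#1). Advance 4.
Byte at offset 4: 0xF0 = 11110000 → 4-byte char (#2). Advance 4.
Byte at offset 8: 0xF0 = 11110000 → 4-byte char (#3). Advance 4.
Byte at offset 12: 0xF1 = 11110001 → 4-byte char (#4). Advance 4.
Byte at offset 16: 0xF0 = 11110000 → 4-byte char (#5). Advance 4.
Byte at offset 20: 0xF1 = 11110001 → 4-byte char (#6). Advance 4.
Byte at offset 24: 0xF0 = 11110000 → 4-byte char (#7). Advance 4.
Byte at offset 28: 0xF2 = 11110010 → 4-byte char (#8). Advance 4.
Byte at offset 32: 0xF2 = 11110010 → 4-byte char (#9). Advance 4.
Reached end at offset 36 after 9 code points.

9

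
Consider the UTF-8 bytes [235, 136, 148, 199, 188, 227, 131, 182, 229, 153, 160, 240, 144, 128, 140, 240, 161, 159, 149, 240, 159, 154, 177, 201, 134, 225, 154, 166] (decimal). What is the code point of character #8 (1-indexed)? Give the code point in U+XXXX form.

Offset 0: leading byte 0xEB = 11101011 → 3-byte char #1 = EB 88 94.
Offset 3: leading byte 0xC7 = 11000111 → 2-byte char #2 = C7 BC.
Offset 5: leading byte 0xE3 = 11100011 → 3-byte char #3 = E3 83 B6.
Offset 8: leading byte 0xE5 = 11100101 → 3-byte char #4 = E5 99 A0.
Offset 11: leading byte 0xF0 = 11110000 → 4-byte char #5 = F0 90 80 8C.
Offset 15: leading byte 0xF0 = 11110000 → 4-byte char #6 = F0 A1 9F 95.
Offset 19: leading byte 0xF0 = 11110000 → 4-byte char #7 = F0 9F 9A B1.
Offset 23: leading byte 0xC9 = 11001001 → 2-byte char #8 = C9 86.
Leading byte 0xC9 = 11001001 matches 110xxxxx → 2-byte sequence.
Byte 1: 0xC9 = 11001001, payload 01001 (5 bits).
Byte 2: 0x86 = 10000110 (10xxxxxx ✓), payload 000110.
Concatenate: 01001000110 = 0x246 (11 bits → U+0246).

U+0246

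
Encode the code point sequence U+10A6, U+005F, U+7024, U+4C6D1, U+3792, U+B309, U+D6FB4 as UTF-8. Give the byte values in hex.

E1 82 A6 5F E7 80 A4 F1 8C 9B 91 E3 9E 92 EB 8C 89 F3 96 BE B4

U+10A6: 3-byte form → E1 82 A6.
U+005F: 1-byte form → 5F.
U+7024: 3-byte form → E7 80 A4.
U+4C6D1: 4-byte form → F1 8C 9B 91.
U+3792: 3-byte form → E3 9E 92.
U+B309: 3-byte form → EB 8C 89.
U+D6FB4: 4-byte form → F3 96 BE B4.
Concatenated (21 bytes): E1 82 A6 5F E7 80 A4 F1 8C 9B 91 E3 9E 92 EB 8C 89 F3 96 BE B4.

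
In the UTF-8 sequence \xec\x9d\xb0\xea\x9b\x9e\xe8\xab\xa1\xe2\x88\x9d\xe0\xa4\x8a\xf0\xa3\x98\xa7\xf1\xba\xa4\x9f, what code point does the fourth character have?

U+221D

Offset 0: leading byte 0xEC = 11101100 → 3-byte char #1 = EC 9D B0.
Offset 3: leading byte 0xEA = 11101010 → 3-byte char #2 = EA 9B 9E.
Offset 6: leading byte 0xE8 = 11101000 → 3-byte char #3 = E8 AB A1.
Offset 9: leading byte 0xE2 = 11100010 → 3-byte char #4 = E2 88 9D.
Leading byte 0xE2 = 11100010 matches 1110xxxx → 3-byte sequence.
Byte 1: 0xE2 = 11100010, payload 0010 (4 bits).
Byte 2: 0x88 = 10001000 (10xxxxxx ✓), payload 001000.
Byte 3: 0x9D = 10011101 (10xxxxxx ✓), payload 011101.
Concatenate: 0010001000011101 = 0x221D (16 bits → U+221D).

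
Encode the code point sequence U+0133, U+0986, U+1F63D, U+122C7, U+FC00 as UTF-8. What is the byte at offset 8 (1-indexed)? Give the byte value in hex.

1-indexed offset 8 is 0-indexed offset 7.
U+0133 → 2-byte form C4 B3 at offsets 0–1.
U+0986 → 3-byte form E0 A6 86 at offsets 2–4.
U+1F63D → 4-byte form F0 9F 98 BD at offsets 5–8.
Offset 7 falls in char 3's range; it's byte 3 of F0 9F 98 BD = 0x98.

0x98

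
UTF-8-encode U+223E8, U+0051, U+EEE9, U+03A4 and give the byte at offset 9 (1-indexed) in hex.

1-indexed offset 9 is 0-indexed offset 8.
U+223E8 → 4-byte form F0 A2 8F A8 at offsets 0–3.
U+0051 → 1-byte form 51 at offsets 4–4.
U+EEE9 → 3-byte form EE BB A9 at offsets 5–7.
U+03A4 → 2-byte form CE A4 at offsets 8–9.
Offset 8 falls in char 4's range; it's byte 1 of CE A4 = 0xCE.

0xCE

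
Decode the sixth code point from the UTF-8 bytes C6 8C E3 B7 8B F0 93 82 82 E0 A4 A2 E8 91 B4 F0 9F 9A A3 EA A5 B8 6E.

U+1F6A3

Offset 0: leading byte 0xC6 = 11000110 → 2-byte char #1 = C6 8C.
Offset 2: leading byte 0xE3 = 11100011 → 3-byte char #2 = E3 B7 8B.
Offset 5: leading byte 0xF0 = 11110000 → 4-byte char #3 = F0 93 82 82.
Offset 9: leading byte 0xE0 = 11100000 → 3-byte char #4 = E0 A4 A2.
Offset 12: leading byte 0xE8 = 11101000 → 3-byte char #5 = E8 91 B4.
Offset 15: leading byte 0xF0 = 11110000 → 4-byte char #6 = F0 9F 9A A3.
Leading byte 0xF0 = 11110000 matches 11110xxx → 4-byte sequence.
Byte 1: 0xF0 = 11110000, payload 000 (3 bits).
Byte 2: 0x9F = 10011111 (10xxxxxx ✓), payload 011111.
Byte 3: 0x9A = 10011010 (10xxxxxx ✓), payload 011010.
Byte 4: 0xA3 = 10100011 (10xxxxxx ✓), payload 100011.
Concatenate: 000011111011010100011 = 0x1F6A3 (21 bits → U+1F6A3).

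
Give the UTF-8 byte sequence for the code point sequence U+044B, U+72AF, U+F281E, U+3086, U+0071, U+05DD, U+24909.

D1 8B E7 8A AF F3 B2 A0 9E E3 82 86 71 D7 9D F0 A4 A4 89

U+044B: 2-byte form → D1 8B.
U+72AF: 3-byte form → E7 8A AF.
U+F281E: 4-byte form → F3 B2 A0 9E.
U+3086: 3-byte form → E3 82 86.
U+0071: 1-byte form → 71.
U+05DD: 2-byte form → D7 9D.
U+24909: 4-byte form → F0 A4 A4 89.
Concatenated (19 bytes): D1 8B E7 8A AF F3 B2 A0 9E E3 82 86 71 D7 9D F0 A4 A4 89.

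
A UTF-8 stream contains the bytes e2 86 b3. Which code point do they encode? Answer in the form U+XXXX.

Leading byte 0xE2 = 11100010 matches 1110xxxx → 3-byte sequence.
Byte 1: 0xE2 = 11100010, payload 0010 (4 bits).
Byte 2: 0x86 = 10000110 (10xxxxxx ✓), payload 000110.
Byte 3: 0xB3 = 10110011 (10xxxxxx ✓), payload 110011.
Concatenate: 0010000110110011 = 0x21B3 (16 bits → U+21B3).

U+21B3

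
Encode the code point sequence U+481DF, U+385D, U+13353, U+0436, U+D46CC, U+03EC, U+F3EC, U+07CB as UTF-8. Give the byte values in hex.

U+481DF: 4-byte form → F1 88 87 9F.
U+385D: 3-byte form → E3 A1 9D.
U+13353: 4-byte form → F0 93 8D 93.
U+0436: 2-byte form → D0 B6.
U+D46CC: 4-byte form → F3 94 9B 8C.
U+03EC: 2-byte form → CF AC.
U+F3EC: 3-byte form → EF 8F AC.
U+07CB: 2-byte form → DF 8B.
Concatenated (24 bytes): F1 88 87 9F E3 A1 9D F0 93 8D 93 D0 B6 F3 94 9B 8C CF AC EF 8F AC DF 8B.

F1 88 87 9F E3 A1 9D F0 93 8D 93 D0 B6 F3 94 9B 8C CF AC EF 8F AC DF 8B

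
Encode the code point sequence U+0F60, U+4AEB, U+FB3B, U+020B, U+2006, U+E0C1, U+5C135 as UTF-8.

U+0F60: 3-byte form → E0 BD A0.
U+4AEB: 3-byte form → E4 AB AB.
U+FB3B: 3-byte form → EF AC BB.
U+020B: 2-byte form → C8 8B.
U+2006: 3-byte form → E2 80 86.
U+E0C1: 3-byte form → EE 83 81.
U+5C135: 4-byte form → F1 9C 84 B5.
Concatenated (21 bytes): E0 BD A0 E4 AB AB EF AC BB C8 8B E2 80 86 EE 83 81 F1 9C 84 B5.

E0 BD A0 E4 AB AB EF AC BB C8 8B E2 80 86 EE 83 81 F1 9C 84 B5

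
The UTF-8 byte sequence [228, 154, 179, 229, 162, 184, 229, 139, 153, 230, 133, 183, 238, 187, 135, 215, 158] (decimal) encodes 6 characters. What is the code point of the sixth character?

U+05DE

Offset 0: leading byte 0xE4 = 11100100 → 3-byte char #1 = E4 9A B3.
Offset 3: leading byte 0xE5 = 11100101 → 3-byte char #2 = E5 A2 B8.
Offset 6: leading byte 0xE5 = 11100101 → 3-byte char #3 = E5 8B 99.
Offset 9: leading byte 0xE6 = 11100110 → 3-byte char #4 = E6 85 B7.
Offset 12: leading byte 0xEE = 11101110 → 3-byte char #5 = EE BB 87.
Offset 15: leading byte 0xD7 = 11010111 → 2-byte char #6 = D7 9E.
Leading byte 0xD7 = 11010111 matches 110xxxxx → 2-byte sequence.
Byte 1: 0xD7 = 11010111, payload 10111 (5 bits).
Byte 2: 0x9E = 10011110 (10xxxxxx ✓), payload 011110.
Concatenate: 10111011110 = 0x5DE (11 bits → U+05DE).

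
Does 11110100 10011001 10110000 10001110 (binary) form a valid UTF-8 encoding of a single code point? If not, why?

invalid (encodes a value above U+10FFFF)

Leading byte 0xF4 = 11110100 → 4-byte form.
Payload = 0x119C0E, which exceeds U+10FFFF, the maximum Unicode code point. (Leading bytes F5–FF, or F4 followed by ≥ 0x90, are invalid.)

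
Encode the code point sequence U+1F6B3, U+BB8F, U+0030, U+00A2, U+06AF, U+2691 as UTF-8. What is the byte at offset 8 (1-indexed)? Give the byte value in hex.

0x30

1-indexed offset 8 is 0-indexed offset 7.
U+1F6B3 → 4-byte form F0 9F 9A B3 at offsets 0–3.
U+BB8F → 3-byte form EB AE 8F at offsets 4–6.
U+0030 → 1-byte form 30 at offsets 7–7.
Offset 7 falls in char 3's range; it's byte 1 of 30 = 0x30.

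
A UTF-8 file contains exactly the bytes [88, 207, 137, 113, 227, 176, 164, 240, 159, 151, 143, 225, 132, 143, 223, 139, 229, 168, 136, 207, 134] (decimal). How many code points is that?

Byte at offset 0: 0x58 = 01011000 → 1-byte char (#1). Advance 1.
Byte at offset 1: 0xCF = 11001111 → 2-byte char (#2). Advance 2.
Byte at offset 3: 0x71 = 01110001 → 1-byte char (#3). Advance 1.
Byte at offset 4: 0xE3 = 11100011 → 3-byte char (#4). Advance 3.
Byte at offset 7: 0xF0 = 11110000 → 4-byte char (#5). Advance 4.
Byte at offset 11: 0xE1 = 11100001 → 3-byte char (#6). Advance 3.
Byte at offset 14: 0xDF = 11011111 → 2-byte char (#7). Advance 2.
Byte at offset 16: 0xE5 = 11100101 → 3-byte char (#8). Advance 3.
Byte at offset 19: 0xCF = 11001111 → 2-byte char (#9). Advance 2.
Reached end at offset 21 after 9 code points.

9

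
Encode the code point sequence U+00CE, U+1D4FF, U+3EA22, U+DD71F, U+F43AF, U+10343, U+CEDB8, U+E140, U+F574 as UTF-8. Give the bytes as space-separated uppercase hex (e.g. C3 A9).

U+00CE: 2-byte form → C3 8E.
U+1D4FF: 4-byte form → F0 9D 93 BF.
U+3EA22: 4-byte form → F0 BE A8 A2.
U+DD71F: 4-byte form → F3 9D 9C 9F.
U+F43AF: 4-byte form → F3 B4 8E AF.
U+10343: 4-byte form → F0 90 8D 83.
U+CEDB8: 4-byte form → F3 8E B6 B8.
U+E140: 3-byte form → EE 85 80.
U+F574: 3-byte form → EF 95 B4.
Concatenated (32 bytes): C3 8E F0 9D 93 BF F0 BE A8 A2 F3 9D 9C 9F F3 B4 8E AF F0 90 8D 83 F3 8E B6 B8 EE 85 80 EF 95 B4.

C3 8E F0 9D 93 BF F0 BE A8 A2 F3 9D 9C 9F F3 B4 8E AF F0 90 8D 83 F3 8E B6 B8 EE 85 80 EF 95 B4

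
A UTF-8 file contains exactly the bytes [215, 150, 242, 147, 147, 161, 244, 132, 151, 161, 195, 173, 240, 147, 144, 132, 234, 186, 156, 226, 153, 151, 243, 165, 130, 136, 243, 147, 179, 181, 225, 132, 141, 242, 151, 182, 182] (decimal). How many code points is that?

Byte at offset 0: 0xD7 = 11010111 → 2-byte char (#1). Advance 2.
Byte at offset 2: 0xF2 = 11110010 → 4-byte char (#2). Advance 4.
Byte at offset 6: 0xF4 = 11110100 → 4-byte char (#3). Advance 4.
Byte at offset 10: 0xC3 = 11000011 → 2-byte char (#4). Advance 2.
Byte at offset 12: 0xF0 = 11110000 → 4-byte char (#5). Advance 4.
Byte at offset 16: 0xEA = 11101010 → 3-byte char (#6). Advance 3.
Byte at offset 19: 0xE2 = 11100010 → 3-byte char (#7). Advance 3.
Byte at offset 22: 0xF3 = 11110011 → 4-byte char (#8). Advance 4.
Byte at offset 26: 0xF3 = 11110011 → 4-byte char (#9). Advance 4.
Byte at offset 30: 0xE1 = 11100001 → 3-byte char (#10). Advance 3.
Byte at offset 33: 0xF2 = 11110010 → 4-byte char (#11). Advance 4.
Reached end at offset 37 after 11 code points.

11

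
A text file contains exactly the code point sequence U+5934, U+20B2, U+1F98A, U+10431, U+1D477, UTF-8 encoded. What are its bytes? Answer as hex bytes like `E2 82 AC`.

U+5934: 3-byte form → E5 A4 B4.
U+20B2: 3-byte form → E2 82 B2.
U+1F98A: 4-byte form → F0 9F A6 8A.
U+10431: 4-byte form → F0 90 90 B1.
U+1D477: 4-byte form → F0 9D 91 B7.
Concatenated (18 bytes): E5 A4 B4 E2 82 B2 F0 9F A6 8A F0 90 90 B1 F0 9D 91 B7.

E5 A4 B4 E2 82 B2 F0 9F A6 8A F0 90 90 B1 F0 9D 91 B7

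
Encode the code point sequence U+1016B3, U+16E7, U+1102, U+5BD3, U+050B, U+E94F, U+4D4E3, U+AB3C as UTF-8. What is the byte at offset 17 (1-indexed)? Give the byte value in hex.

0xA5

1-indexed offset 17 is 0-indexed offset 16.
U+1016B3 → 4-byte form F4 81 9A B3 at offsets 0–3.
U+16E7 → 3-byte form E1 9B A7 at offsets 4–6.
U+1102 → 3-byte form E1 84 82 at offsets 7–9.
U+5BD3 → 3-byte form E5 AF 93 at offsets 10–12.
U+050B → 2-byte form D4 8B at offsets 13–14.
U+E94F → 3-byte form EE A5 8F at offsets 15–17.
Offset 16 falls in char 6's range; it's byte 2 of EE A5 8F = 0xA5.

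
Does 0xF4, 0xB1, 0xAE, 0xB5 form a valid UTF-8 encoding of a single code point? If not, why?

invalid (encodes a value above U+10FFFF)

Leading byte 0xF4 = 11110100 → 4-byte form.
Payload = 0x131BB5, which exceeds U+10FFFF, the maximum Unicode code point. (Leading bytes F5–FF, or F4 followed by ≥ 0x90, are invalid.)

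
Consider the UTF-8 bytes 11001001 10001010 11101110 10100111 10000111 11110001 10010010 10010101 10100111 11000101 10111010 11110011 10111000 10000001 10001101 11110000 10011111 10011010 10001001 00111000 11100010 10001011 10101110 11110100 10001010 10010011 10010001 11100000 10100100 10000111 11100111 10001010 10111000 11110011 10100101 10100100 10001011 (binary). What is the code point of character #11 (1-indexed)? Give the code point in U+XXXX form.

Offset 0: leading byte 0xC9 = 11001001 → 2-byte char #1 = C9 8A.
Offset 2: leading byte 0xEE = 11101110 → 3-byte char #2 = EE A7 87.
Offset 5: leading byte 0xF1 = 11110001 → 4-byte char #3 = F1 92 95 A7.
Offset 9: leading byte 0xC5 = 11000101 → 2-byte char #4 = C5 BA.
Offset 11: leading byte 0xF3 = 11110011 → 4-byte char #5 = F3 B8 81 8D.
Offset 15: leading byte 0xF0 = 11110000 → 4-byte char #6 = F0 9F 9A 89.
Offset 19: leading byte 0x38 = 00111000 → 1-byte char #7 = 38.
Offset 20: leading byte 0xE2 = 11100010 → 3-byte char #8 = E2 8B AE.
Offset 23: leading byte 0xF4 = 11110100 → 4-byte char #9 = F4 8A 93 91.
Offset 27: leading byte 0xE0 = 11100000 → 3-byte char #10 = E0 A4 87.
Offset 30: leading byte 0xE7 = 11100111 → 3-byte char #11 = E7 8A B8.
Leading byte 0xE7 = 11100111 matches 1110xxxx → 3-byte sequence.
Byte 1: 0xE7 = 11100111, payload 0111 (4 bits).
Byte 2: 0x8A = 10001010 (10xxxxxx ✓), payload 001010.
Byte 3: 0xB8 = 10111000 (10xxxxxx ✓), payload 111000.
Concatenate: 0111001010111000 = 0x72B8 (16 bits → U+72B8).

U+72B8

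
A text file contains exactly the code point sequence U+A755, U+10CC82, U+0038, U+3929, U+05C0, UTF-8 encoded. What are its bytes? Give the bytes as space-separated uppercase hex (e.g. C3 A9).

EA 9D 95 F4 8C B2 82 38 E3 A4 A9 D7 80

U+A755: 3-byte form → EA 9D 95.
U+10CC82: 4-byte form → F4 8C B2 82.
U+0038: 1-byte form → 38.
U+3929: 3-byte form → E3 A4 A9.
U+05C0: 2-byte form → D7 80.
Concatenated (13 bytes): EA 9D 95 F4 8C B2 82 38 E3 A4 A9 D7 80.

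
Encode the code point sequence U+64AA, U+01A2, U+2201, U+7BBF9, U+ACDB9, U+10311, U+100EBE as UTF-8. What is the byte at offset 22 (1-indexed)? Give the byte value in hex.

1-indexed offset 22 is 0-indexed offset 21.
U+64AA → 3-byte form E6 92 AA at offsets 0–2.
U+01A2 → 2-byte form C6 A2 at offsets 3–4.
U+2201 → 3-byte form E2 88 81 at offsets 5–7.
U+7BBF9 → 4-byte form F1 BB AF B9 at offsets 8–11.
U+ACDB9 → 4-byte form F2 AC B6 B9 at offsets 12–15.
U+10311 → 4-byte form F0 90 8C 91 at offsets 16–19.
U+100EBE → 4-byte form F4 80 BA BE at offsets 20–23.
Offset 21 falls in char 7's range; it's byte 2 of F4 80 BA BE = 0x80.

0x80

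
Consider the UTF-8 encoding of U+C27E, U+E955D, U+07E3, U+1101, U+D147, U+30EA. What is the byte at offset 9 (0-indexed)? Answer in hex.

0xE1

U+C27E → 3-byte form EC 89 BE at offsets 0–2.
U+E955D → 4-byte form F3 A9 95 9D at offsets 3–6.
U+07E3 → 2-byte form DF A3 at offsets 7–8.
U+1101 → 3-byte form E1 84 81 at offsets 9–11.
Offset 9 falls in char 4's range; it's byte 1 of E1 84 81 = 0xE1.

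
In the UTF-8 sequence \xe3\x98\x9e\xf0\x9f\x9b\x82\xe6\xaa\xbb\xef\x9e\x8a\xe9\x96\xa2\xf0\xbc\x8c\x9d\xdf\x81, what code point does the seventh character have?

U+07C1

Offset 0: leading byte 0xE3 = 11100011 → 3-byte char #1 = E3 98 9E.
Offset 3: leading byte 0xF0 = 11110000 → 4-byte char #2 = F0 9F 9B 82.
Offset 7: leading byte 0xE6 = 11100110 → 3-byte char #3 = E6 AA BB.
Offset 10: leading byte 0xEF = 11101111 → 3-byte char #4 = EF 9E 8A.
Offset 13: leading byte 0xE9 = 11101001 → 3-byte char #5 = E9 96 A2.
Offset 16: leading byte 0xF0 = 11110000 → 4-byte char #6 = F0 BC 8C 9D.
Offset 20: leading byte 0xDF = 11011111 → 2-byte char #7 = DF 81.
Leading byte 0xDF = 11011111 matches 110xxxxx → 2-byte sequence.
Byte 1: 0xDF = 11011111, payload 11111 (5 bits).
Byte 2: 0x81 = 10000001 (10xxxxxx ✓), payload 000001.
Concatenate: 11111000001 = 0x7C1 (11 bits → U+07C1).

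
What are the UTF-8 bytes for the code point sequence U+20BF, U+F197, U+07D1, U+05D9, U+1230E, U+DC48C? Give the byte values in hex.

U+20BF: 3-byte form → E2 82 BF.
U+F197: 3-byte form → EF 86 97.
U+07D1: 2-byte form → DF 91.
U+05D9: 2-byte form → D7 99.
U+1230E: 4-byte form → F0 92 8C 8E.
U+DC48C: 4-byte form → F3 9C 92 8C.
Concatenated (18 bytes): E2 82 BF EF 86 97 DF 91 D7 99 F0 92 8C 8E F3 9C 92 8C.

E2 82 BF EF 86 97 DF 91 D7 99 F0 92 8C 8E F3 9C 92 8C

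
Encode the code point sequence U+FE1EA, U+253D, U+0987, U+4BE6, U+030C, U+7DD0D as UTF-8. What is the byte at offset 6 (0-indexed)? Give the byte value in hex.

U+FE1EA → 4-byte form F3 BE 87 AA at offsets 0–3.
U+253D → 3-byte form E2 94 BD at offsets 4–6.
Offset 6 falls in char 2's range; it's byte 3 of E2 94 BD = 0xBD.

0xBD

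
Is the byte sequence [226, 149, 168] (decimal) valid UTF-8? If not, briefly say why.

valid

Leading byte 0xE2 = 11100010 → 3-byte form.
Continuation bytes 0x95=10010101, 0xA8=10101000 all match 10xxxxxx.
Decoded value 0x2568 is ≥ 0x800 (shortest form) and not a surrogate.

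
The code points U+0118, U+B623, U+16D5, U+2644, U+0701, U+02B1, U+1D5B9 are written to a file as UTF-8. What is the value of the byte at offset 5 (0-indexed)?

U+0118 → 2-byte form C4 98 at offsets 0–1.
U+B623 → 3-byte form EB 98 A3 at offsets 2–4.
U+16D5 → 3-byte form E1 9B 95 at offsets 5–7.
Offset 5 falls in char 3's range; it's byte 1 of E1 9B 95 = 0xE1.

0xE1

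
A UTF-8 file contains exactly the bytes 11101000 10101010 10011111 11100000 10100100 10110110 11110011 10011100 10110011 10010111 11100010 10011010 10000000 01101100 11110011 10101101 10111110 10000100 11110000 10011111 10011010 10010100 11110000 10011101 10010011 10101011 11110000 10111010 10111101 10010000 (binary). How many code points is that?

9

Byte at offset 0: 0xE8 = 11101000 → 3-byte char (#1). Advance 3.
Byte at offset 3: 0xE0 = 11100000 → 3-byte char (#2). Advance 3.
Byte at offset 6: 0xF3 = 11110011 → 4-byte char (#3). Advance 4.
Byte at offset 10: 0xE2 = 11100010 → 3-byte char (#4). Advance 3.
Byte at offset 13: 0x6C = 01101100 → 1-byte char (#5). Advance 1.
Byte at offset 14: 0xF3 = 11110011 → 4-byte char (#6). Advance 4.
Byte at offset 18: 0xF0 = 11110000 → 4-byte char (#7). Advance 4.
Byte at offset 22: 0xF0 = 11110000 → 4-byte char (#8). Advance 4.
Byte at offset 26: 0xF0 = 11110000 → 4-byte char (#9). Advance 4.
Reached end at offset 30 after 9 code points.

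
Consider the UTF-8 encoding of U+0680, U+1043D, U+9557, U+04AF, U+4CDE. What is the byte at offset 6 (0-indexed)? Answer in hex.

0xE9

U+0680 → 2-byte form DA 80 at offsets 0–1.
U+1043D → 4-byte form F0 90 90 BD at offsets 2–5.
U+9557 → 3-byte form E9 95 97 at offsets 6–8.
Offset 6 falls in char 3's range; it's byte 1 of E9 95 97 = 0xE9.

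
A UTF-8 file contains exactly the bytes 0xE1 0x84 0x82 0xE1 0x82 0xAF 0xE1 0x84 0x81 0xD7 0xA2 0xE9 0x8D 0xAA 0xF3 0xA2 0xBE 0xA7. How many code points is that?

6

Byte at offset 0: 0xE1 = 11100001 → 3-byte char (#1). Advance 3.
Byte at offset 3: 0xE1 = 11100001 → 3-byte char (#2). Advance 3.
Byte at offset 6: 0xE1 = 11100001 → 3-byte char (#3). Advance 3.
Byte at offset 9: 0xD7 = 11010111 → 2-byte char (#4). Advance 2.
Byte at offset 11: 0xE9 = 11101001 → 3-byte char (#5). Advance 3.
Byte at offset 14: 0xF3 = 11110011 → 4-byte char (#6). Advance 4.
Reached end at offset 18 after 6 code points.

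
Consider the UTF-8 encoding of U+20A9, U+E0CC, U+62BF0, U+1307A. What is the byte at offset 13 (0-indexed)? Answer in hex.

0xBA

U+20A9 → 3-byte form E2 82 A9 at offsets 0–2.
U+E0CC → 3-byte form EE 83 8C at offsets 3–5.
U+62BF0 → 4-byte form F1 A2 AF B0 at offsets 6–9.
U+1307A → 4-byte form F0 93 81 BA at offsets 10–13.
Offset 13 falls in char 4's range; it's byte 4 of F0 93 81 BA = 0xBA.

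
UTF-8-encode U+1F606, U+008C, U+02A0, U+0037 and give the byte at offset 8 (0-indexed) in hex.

0x37

U+1F606 → 4-byte form F0 9F 98 86 at offsets 0–3.
U+008C → 2-byte form C2 8C at offsets 4–5.
U+02A0 → 2-byte form CA A0 at offsets 6–7.
U+0037 → 1-byte form 37 at offsets 8–8.
Offset 8 falls in char 4's range; it's byte 1 of 37 = 0x37.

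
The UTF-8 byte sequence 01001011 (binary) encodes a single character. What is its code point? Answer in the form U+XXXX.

U+004B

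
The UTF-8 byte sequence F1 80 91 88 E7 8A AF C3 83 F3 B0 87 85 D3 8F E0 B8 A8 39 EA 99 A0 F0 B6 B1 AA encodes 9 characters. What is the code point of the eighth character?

Offset 0: leading byte 0xF1 = 11110001 → 4-byte char #1 = F1 80 91 88.
Offset 4: leading byte 0xE7 = 11100111 → 3-byte char #2 = E7 8A AF.
Offset 7: leading byte 0xC3 = 11000011 → 2-byte char #3 = C3 83.
Offset 9: leading byte 0xF3 = 11110011 → 4-byte char #4 = F3 B0 87 85.
Offset 13: leading byte 0xD3 = 11010011 → 2-byte char #5 = D3 8F.
Offset 15: leading byte 0xE0 = 11100000 → 3-byte char #6 = E0 B8 A8.
Offset 18: leading byte 0x39 = 00111001 → 1-byte char #7 = 39.
Offset 19: leading byte 0xEA = 11101010 → 3-byte char #8 = EA 99 A0.
Leading byte 0xEA = 11101010 matches 1110xxxx → 3-byte sequence.
Byte 1: 0xEA = 11101010, payload 1010 (4 bits).
Byte 2: 0x99 = 10011001 (10xxxxxx ✓), payload 011001.
Byte 3: 0xA0 = 10100000 (10xxxxxx ✓), payload 100000.
Concatenate: 1010011001100000 = 0xA660 (16 bits → U+A660).

U+A660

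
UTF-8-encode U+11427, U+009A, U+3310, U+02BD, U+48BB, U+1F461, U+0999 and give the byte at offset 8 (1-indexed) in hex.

1-indexed offset 8 is 0-indexed offset 7.
U+11427 → 4-byte form F0 91 90 A7 at offsets 0–3.
U+009A → 2-byte form C2 9A at offsets 4–5.
U+3310 → 3-byte form E3 8C 90 at offsets 6–8.
Offset 7 falls in char 3's range; it's byte 2 of E3 8C 90 = 0x8C.

0x8C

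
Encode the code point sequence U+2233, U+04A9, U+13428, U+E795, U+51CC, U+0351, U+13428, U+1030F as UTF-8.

E2 88 B3 D2 A9 F0 93 90 A8 EE 9E 95 E5 87 8C CD 91 F0 93 90 A8 F0 90 8C 8F

U+2233: 3-byte form → E2 88 B3.
U+04A9: 2-byte form → D2 A9.
U+13428: 4-byte form → F0 93 90 A8.
U+E795: 3-byte form → EE 9E 95.
U+51CC: 3-byte form → E5 87 8C.
U+0351: 2-byte form → CD 91.
U+13428: 4-byte form → F0 93 90 A8.
U+1030F: 4-byte form → F0 90 8C 8F.
Concatenated (25 bytes): E2 88 B3 D2 A9 F0 93 90 A8 EE 9E 95 E5 87 8C CD 91 F0 93 90 A8 F0 90 8C 8F.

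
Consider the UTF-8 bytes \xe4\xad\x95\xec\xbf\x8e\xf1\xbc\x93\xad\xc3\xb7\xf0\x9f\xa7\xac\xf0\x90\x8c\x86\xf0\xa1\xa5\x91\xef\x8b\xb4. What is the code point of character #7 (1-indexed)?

U+21951

Offset 0: leading byte 0xE4 = 11100100 → 3-byte char #1 = E4 AD 95.
Offset 3: leading byte 0xEC = 11101100 → 3-byte char #2 = EC BF 8E.
Offset 6: leading byte 0xF1 = 11110001 → 4-byte char #3 = F1 BC 93 AD.
Offset 10: leading byte 0xC3 = 11000011 → 2-byte char #4 = C3 B7.
Offset 12: leading byte 0xF0 = 11110000 → 4-byte char #5 = F0 9F A7 AC.
Offset 16: leading byte 0xF0 = 11110000 → 4-byte char #6 = F0 90 8C 86.
Offset 20: leading byte 0xF0 = 11110000 → 4-byte char #7 = F0 A1 A5 91.
Leading byte 0xF0 = 11110000 matches 11110xxx → 4-byte sequence.
Byte 1: 0xF0 = 11110000, payload 000 (3 bits).
Byte 2: 0xA1 = 10100001 (10xxxxxx ✓), payload 100001.
Byte 3: 0xA5 = 10100101 (10xxxxxx ✓), payload 100101.
Byte 4: 0x91 = 10010001 (10xxxxxx ✓), payload 010001.
Concatenate: 000100001100101010001 = 0x21951 (21 bits → U+21951).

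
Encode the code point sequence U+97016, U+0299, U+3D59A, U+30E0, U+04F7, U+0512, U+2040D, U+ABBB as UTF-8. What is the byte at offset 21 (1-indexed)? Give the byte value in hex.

0x8D

1-indexed offset 21 is 0-indexed offset 20.
U+97016 → 4-byte form F2 97 80 96 at offsets 0–3.
U+0299 → 2-byte form CA 99 at offsets 4–5.
U+3D59A → 4-byte form F0 BD 96 9A at offsets 6–9.
U+30E0 → 3-byte form E3 83 A0 at offsets 10–12.
U+04F7 → 2-byte form D3 B7 at offsets 13–14.
U+0512 → 2-byte form D4 92 at offsets 15–16.
U+2040D → 4-byte form F0 A0 90 8D at offsets 17–20.
Offset 20 falls in char 7's range; it's byte 4 of F0 A0 90 8D = 0x8D.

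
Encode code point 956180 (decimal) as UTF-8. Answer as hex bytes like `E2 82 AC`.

F3 A9 9C 94

U+E9714 = 0xE9714 = 956180 decimal. In range U+10000–U+10FFFF → 4-byte form: 11110xxx 10xxxxxx 10xxxxxx 10xxxxxx.
Binary (21 bits): 011101001011100010100.
Split 3+6+6+6: 011 | 101001 | 011100 | 010100.
Byte 1: 11110011 = 0xF3.
Byte 2: 10101001 = 0xA9.
Byte 3: 10011100 = 0x9C.
Byte 4: 10010100 = 0x94.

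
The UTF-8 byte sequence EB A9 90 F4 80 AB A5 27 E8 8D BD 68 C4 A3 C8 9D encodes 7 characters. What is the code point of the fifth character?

Offset 0: leading byte 0xEB = 11101011 → 3-byte char #1 = EB A9 90.
Offset 3: leading byte 0xF4 = 11110100 → 4-byte char #2 = F4 80 AB A5.
Offset 7: leading byte 0x27 = 00100111 → 1-byte char #3 = 27.
Offset 8: leading byte 0xE8 = 11101000 → 3-byte char #4 = E8 8D BD.
Offset 11: leading byte 0x68 = 01101000 → 1-byte char #5 = 68.
Leading byte 0x68 = 01101000 matches 0xxxxxxx → 1-byte sequence.
Byte 1: 0x68 = 01101000, payload 1101000 (7 bits).
Concatenate: 1101000 = 0x68 (7 bits → U+0068).

U+0068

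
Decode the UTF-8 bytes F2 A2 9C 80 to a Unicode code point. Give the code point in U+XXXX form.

Leading byte 0xF2 = 11110010 matches 11110xxx → 4-byte sequence.
Byte 1: 0xF2 = 11110010, payload 010 (3 bits).
Byte 2: 0xA2 = 10100010 (10xxxxxx ✓), payload 100010.
Byte 3: 0x9C = 10011100 (10xxxxxx ✓), payload 011100.
Byte 4: 0x80 = 10000000 (10xxxxxx ✓), payload 000000.
Concatenate: 010100010011100000000 = 0xA2700 (21 bits → U+A2700).

U+A2700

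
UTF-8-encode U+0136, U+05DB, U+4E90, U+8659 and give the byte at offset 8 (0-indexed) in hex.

0x99

U+0136 → 2-byte form C4 B6 at offsets 0–1.
U+05DB → 2-byte form D7 9B at offsets 2–3.
U+4E90 → 3-byte form E4 BA 90 at offsets 4–6.
U+8659 → 3-byte form E8 99 99 at offsets 7–9.
Offset 8 falls in char 4's range; it's byte 2 of E8 99 99 = 0x99.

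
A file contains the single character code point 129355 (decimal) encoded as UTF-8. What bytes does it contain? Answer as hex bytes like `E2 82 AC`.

U+1F94B = 0x1F94B = 129355 decimal. In range U+10000–U+10FFFF → 4-byte form: 11110xxx 10xxxxxx 10xxxxxx 10xxxxxx.
Binary (21 bits): 000011111100101001011.
Split 3+6+6+6: 000 | 011111 | 100101 | 001011.
Byte 1: 11110000 = 0xF0.
Byte 2: 10011111 = 0x9F.
Byte 3: 10100101 = 0xA5.
Byte 4: 10001011 = 0x8B.

F0 9F A5 8B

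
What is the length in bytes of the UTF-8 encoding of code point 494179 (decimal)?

U+78A63 = 0x78A63. UTF-8 uses 1 byte below 0x80, 2 below 0x800, 3 below 0x10000, 4 up to 0x10FFFF. 0x78A63 is in U+10000–U+10FFFF → 4 bytes.

4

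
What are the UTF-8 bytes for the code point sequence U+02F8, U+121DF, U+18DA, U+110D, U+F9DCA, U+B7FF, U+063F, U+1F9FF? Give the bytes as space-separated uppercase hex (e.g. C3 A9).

CB B8 F0 92 87 9F E1 A3 9A E1 84 8D F3 B9 B7 8A EB 9F BF D8 BF F0 9F A7 BF

U+02F8: 2-byte form → CB B8.
U+121DF: 4-byte form → F0 92 87 9F.
U+18DA: 3-byte form → E1 A3 9A.
U+110D: 3-byte form → E1 84 8D.
U+F9DCA: 4-byte form → F3 B9 B7 8A.
U+B7FF: 3-byte form → EB 9F BF.
U+063F: 2-byte form → D8 BF.
U+1F9FF: 4-byte form → F0 9F A7 BF.
Concatenated (25 bytes): CB B8 F0 92 87 9F E1 A3 9A E1 84 8D F3 B9 B7 8A EB 9F BF D8 BF F0 9F A7 BF.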